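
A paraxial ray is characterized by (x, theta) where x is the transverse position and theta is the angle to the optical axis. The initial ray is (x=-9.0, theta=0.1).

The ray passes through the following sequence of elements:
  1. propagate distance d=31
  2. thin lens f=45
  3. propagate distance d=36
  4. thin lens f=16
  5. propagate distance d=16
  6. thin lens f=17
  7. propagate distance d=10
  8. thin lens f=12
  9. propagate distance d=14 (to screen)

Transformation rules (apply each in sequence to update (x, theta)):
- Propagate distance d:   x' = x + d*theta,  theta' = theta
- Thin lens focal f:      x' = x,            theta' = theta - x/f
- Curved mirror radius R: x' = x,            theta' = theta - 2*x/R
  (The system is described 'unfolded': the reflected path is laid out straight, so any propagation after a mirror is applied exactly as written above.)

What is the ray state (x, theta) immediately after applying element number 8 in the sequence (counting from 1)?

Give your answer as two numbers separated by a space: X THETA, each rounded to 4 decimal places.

Initial: x=-9.0000 theta=0.1000
After 1 (propagate distance d=31): x=-5.9000 theta=0.1000
After 2 (thin lens f=45): x=-5.9000 theta=52/225 (≈0.2311)
After 3 (propagate distance d=36): x=2.4200 theta=52/225 (≈0.2311)
After 4 (thin lens f=16): x=2.4200 theta=23/288 (≈0.0799)
After 5 (propagate distance d=16): x=832/225 (≈3.6978) theta=23/288 (≈0.0799)
After 6 (thin lens f=17): x=832/225 (≈3.6978) theta=-16849/122400 (≈-0.1377)
After 7 (propagate distance d=10): x=47353/20400 (≈2.3212) theta=-16849/122400 (≈-0.1377)
After 8 (thin lens f=12): x=47353/20400 (≈2.3212) theta=-27017/81600 (≈-0.3311)
Rounded to 4 decimal places: x = 2.3212, theta = -0.3311

Answer: 2.3212 -0.3311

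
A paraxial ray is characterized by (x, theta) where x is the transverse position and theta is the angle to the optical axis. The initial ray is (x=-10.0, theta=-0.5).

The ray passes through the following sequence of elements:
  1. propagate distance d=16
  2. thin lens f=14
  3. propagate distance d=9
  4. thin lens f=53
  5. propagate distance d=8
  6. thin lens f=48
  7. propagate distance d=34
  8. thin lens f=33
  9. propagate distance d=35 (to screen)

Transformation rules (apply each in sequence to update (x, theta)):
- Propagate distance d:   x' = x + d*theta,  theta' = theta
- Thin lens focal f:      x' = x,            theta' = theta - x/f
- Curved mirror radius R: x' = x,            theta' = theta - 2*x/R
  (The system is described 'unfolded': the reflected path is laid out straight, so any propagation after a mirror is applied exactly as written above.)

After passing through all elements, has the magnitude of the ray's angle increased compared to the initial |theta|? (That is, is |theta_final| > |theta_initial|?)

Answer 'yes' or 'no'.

Initial: x=-10.0000 theta=-0.5000
After 1 (propagate distance d=16): x=-18.0000 theta=-0.5000
After 2 (thin lens f=14): x=-18.0000 theta=11/14 (≈0.7857)
After 3 (propagate distance d=9): x=-153/14 (≈-10.9286) theta=11/14 (≈0.7857)
After 4 (thin lens f=53): x=-153/14 (≈-10.9286) theta=368/371 (≈0.9919)
After 5 (propagate distance d=8): x=-2221/742 (≈-2.9933) theta=368/371 (≈0.9919)
After 6 (thin lens f=48): x=-2221/742 (≈-2.9933) theta=37549/35616 (≈1.0543)
After 7 (propagate distance d=34): x=585029/17808 (≈32.8520) theta=37549/35616 (≈1.0543)
After 8 (thin lens f=33): x=585029/17808 (≈32.8520) theta=1303/22176 (≈0.0588)
After 9 (propagate distance d=35 (to screen)): x=41028979/1175328 (≈34.9085) theta=1303/22176 (≈0.0588)
|theta_initial|=0.5000 |theta_final|=1303/22176 (≈0.0588) -> not increased

Answer: no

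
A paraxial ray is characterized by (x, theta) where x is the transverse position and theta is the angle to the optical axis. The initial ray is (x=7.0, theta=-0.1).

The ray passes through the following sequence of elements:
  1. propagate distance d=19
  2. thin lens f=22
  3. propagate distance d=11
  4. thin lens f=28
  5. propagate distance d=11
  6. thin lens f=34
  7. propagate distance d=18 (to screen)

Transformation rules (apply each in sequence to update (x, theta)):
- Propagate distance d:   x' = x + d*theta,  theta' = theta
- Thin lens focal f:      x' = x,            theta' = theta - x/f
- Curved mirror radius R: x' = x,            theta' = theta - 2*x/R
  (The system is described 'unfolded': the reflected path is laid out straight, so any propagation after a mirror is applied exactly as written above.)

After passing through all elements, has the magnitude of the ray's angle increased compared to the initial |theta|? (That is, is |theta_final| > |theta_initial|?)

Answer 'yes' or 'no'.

Initial: x=7.0000 theta=-0.1000
After 1 (propagate distance d=19): x=5.1000 theta=-0.1000
After 2 (thin lens f=22): x=5.1000 theta=-73/220 (≈-0.3318)
After 3 (propagate distance d=11): x=1.4500 theta=-73/220 (≈-0.3318)
After 4 (thin lens f=28): x=1.4500 theta=-2363/6160 (≈-0.3836)
After 5 (propagate distance d=11): x=-1551/560 (≈-2.7696) theta=-2363/6160 (≈-0.3836)
After 6 (thin lens f=34): x=-1551/560 (≈-2.7696) theta=-63281/209440 (≈-0.3021)
After 7 (propagate distance d=18 (to screen)): x=-429783/52360 (≈-8.2082) theta=-63281/209440 (≈-0.3021)
|theta_initial|=0.1000 |theta_final|=63281/209440 (≈0.3021) -> increased

Answer: yes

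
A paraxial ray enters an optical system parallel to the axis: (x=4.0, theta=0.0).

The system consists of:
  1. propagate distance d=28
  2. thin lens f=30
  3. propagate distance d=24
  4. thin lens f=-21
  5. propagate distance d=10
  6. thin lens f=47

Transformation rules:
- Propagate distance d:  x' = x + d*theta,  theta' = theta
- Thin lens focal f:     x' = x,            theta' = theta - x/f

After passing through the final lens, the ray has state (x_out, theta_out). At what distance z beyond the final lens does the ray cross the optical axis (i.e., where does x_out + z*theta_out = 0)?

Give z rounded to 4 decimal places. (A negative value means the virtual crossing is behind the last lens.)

Initial: x=4.0000 theta=0.0000
After 1 (propagate distance d=28): x=4.0000 theta=0.0000
After 2 (thin lens f=30): x=4.0000 theta=-2/15 (≈-0.1333)
After 3 (propagate distance d=24): x=0.8000 theta=-2/15 (≈-0.1333)
After 4 (thin lens f=-21): x=0.8000 theta=-2/21 (≈-0.0952)
After 5 (propagate distance d=10): x=-16/105 (≈-0.1524) theta=-2/21 (≈-0.0952)
After 6 (thin lens f=47): x=-16/105 (≈-0.1524) theta=-454/4935 (≈-0.0920)
z_focus = -x_out/theta_out = -(-16/105)/(-454/4935) = -376/227 ≈ -1.6564
Rounded to 4 decimal places: z = -1.6564

Answer: -1.6564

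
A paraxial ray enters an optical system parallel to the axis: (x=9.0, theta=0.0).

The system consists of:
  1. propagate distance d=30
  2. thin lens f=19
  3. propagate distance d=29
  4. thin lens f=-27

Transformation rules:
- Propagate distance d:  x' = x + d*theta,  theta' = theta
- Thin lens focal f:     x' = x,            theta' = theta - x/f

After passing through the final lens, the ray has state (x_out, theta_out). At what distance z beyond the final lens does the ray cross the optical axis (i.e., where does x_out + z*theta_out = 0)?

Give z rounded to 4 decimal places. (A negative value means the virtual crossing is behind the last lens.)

Initial: x=9.0000 theta=0.0000
After 1 (propagate distance d=30): x=9.0000 theta=0.0000
After 2 (thin lens f=19): x=9.0000 theta=-9/19 (≈-0.4737)
After 3 (propagate distance d=29): x=-90/19 (≈-4.7368) theta=-9/19 (≈-0.4737)
After 4 (thin lens f=-27): x=-90/19 (≈-4.7368) theta=-37/57 (≈-0.6491)
z_focus = -x_out/theta_out = -(-90/19)/(-37/57) = -270/37 ≈ -7.2973
Rounded to 4 decimal places: z = -7.2973

Answer: -7.2973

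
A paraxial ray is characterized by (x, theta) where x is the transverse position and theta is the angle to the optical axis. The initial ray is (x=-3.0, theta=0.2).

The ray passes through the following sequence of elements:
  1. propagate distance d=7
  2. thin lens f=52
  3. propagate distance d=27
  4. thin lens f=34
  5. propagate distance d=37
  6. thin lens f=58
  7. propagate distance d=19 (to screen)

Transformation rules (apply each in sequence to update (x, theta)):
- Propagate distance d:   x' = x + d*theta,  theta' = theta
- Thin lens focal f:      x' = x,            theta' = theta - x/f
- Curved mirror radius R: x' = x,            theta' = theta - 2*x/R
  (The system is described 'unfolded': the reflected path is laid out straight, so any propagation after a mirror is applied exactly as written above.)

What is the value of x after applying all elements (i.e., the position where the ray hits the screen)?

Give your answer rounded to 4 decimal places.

Answer: 7.2635

Derivation:
Initial: x=-3.0000 theta=0.2000
After 1 (propagate distance d=7): x=-1.6000 theta=0.2000
After 2 (thin lens f=52): x=-1.6000 theta=3/13 (≈0.2308)
After 3 (propagate distance d=27): x=301/65 (≈4.6308) theta=3/13 (≈0.2308)
After 4 (thin lens f=34): x=301/65 (≈4.6308) theta=209/2210 (≈0.0946)
After 5 (propagate distance d=37): x=17967/2210 (≈8.1299) theta=209/2210 (≈0.0946)
After 6 (thin lens f=58): x=17967/2210 (≈8.1299) theta=-1169/25636 (≈-0.0456)
After 7 (propagate distance d=19 (to screen)): x=931031/128180 (≈7.2635) theta=-1169/25636 (≈-0.0456)
Rounded to 4 decimal places: x = 7.2635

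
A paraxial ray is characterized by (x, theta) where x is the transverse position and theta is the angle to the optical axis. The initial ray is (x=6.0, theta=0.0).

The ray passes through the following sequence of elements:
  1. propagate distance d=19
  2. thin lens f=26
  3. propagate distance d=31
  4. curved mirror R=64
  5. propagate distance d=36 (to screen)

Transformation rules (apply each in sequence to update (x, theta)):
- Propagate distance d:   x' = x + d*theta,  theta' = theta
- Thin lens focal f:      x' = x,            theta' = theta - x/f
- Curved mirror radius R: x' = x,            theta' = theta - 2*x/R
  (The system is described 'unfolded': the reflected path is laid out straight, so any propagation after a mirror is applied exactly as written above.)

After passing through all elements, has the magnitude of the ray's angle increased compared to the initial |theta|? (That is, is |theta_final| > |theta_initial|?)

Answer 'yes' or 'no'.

Answer: yes

Derivation:
Initial: x=6.0000 theta=0.0000
After 1 (propagate distance d=19): x=6.0000 theta=0.0000
After 2 (thin lens f=26): x=6.0000 theta=-3/13 (≈-0.2308)
After 3 (propagate distance d=31): x=-15/13 (≈-1.1538) theta=-3/13 (≈-0.2308)
After 4 (curved mirror R=64): x=-15/13 (≈-1.1538) theta=-81/416 (≈-0.1947)
After 5 (propagate distance d=36 (to screen)): x=-849/104 (≈-8.1635) theta=-81/416 (≈-0.1947)
|theta_initial|=0.0000 |theta_final|=81/416 (≈0.1947) -> increased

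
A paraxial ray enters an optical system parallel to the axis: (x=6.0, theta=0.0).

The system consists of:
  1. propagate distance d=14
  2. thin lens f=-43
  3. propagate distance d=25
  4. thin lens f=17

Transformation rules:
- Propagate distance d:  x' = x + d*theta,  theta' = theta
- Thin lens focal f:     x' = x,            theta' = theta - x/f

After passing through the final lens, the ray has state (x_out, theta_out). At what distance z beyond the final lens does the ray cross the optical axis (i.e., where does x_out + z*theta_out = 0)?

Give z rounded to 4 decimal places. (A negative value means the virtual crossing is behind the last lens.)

Answer: 22.6667

Derivation:
Initial: x=6.0000 theta=0.0000
After 1 (propagate distance d=14): x=6.0000 theta=0.0000
After 2 (thin lens f=-43): x=6.0000 theta=6/43 (≈0.1395)
After 3 (propagate distance d=25): x=408/43 (≈9.4884) theta=6/43 (≈0.1395)
After 4 (thin lens f=17): x=408/43 (≈9.4884) theta=-18/43 (≈-0.4186)
z_focus = -x_out/theta_out = -(408/43)/(-18/43) = 68/3 ≈ 22.6667
Rounded to 4 decimal places: z = 22.6667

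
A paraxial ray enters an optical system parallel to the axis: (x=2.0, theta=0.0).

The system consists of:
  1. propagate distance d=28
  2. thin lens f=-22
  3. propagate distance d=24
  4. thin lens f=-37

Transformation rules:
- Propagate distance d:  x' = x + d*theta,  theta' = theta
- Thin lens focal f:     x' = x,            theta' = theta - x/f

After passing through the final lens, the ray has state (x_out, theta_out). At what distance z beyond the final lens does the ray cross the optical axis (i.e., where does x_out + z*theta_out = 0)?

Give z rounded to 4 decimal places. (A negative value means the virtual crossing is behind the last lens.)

Answer: -20.5060

Derivation:
Initial: x=2.0000 theta=0.0000
After 1 (propagate distance d=28): x=2.0000 theta=0.0000
After 2 (thin lens f=-22): x=2.0000 theta=1/11 (≈0.0909)
After 3 (propagate distance d=24): x=46/11 (≈4.1818) theta=1/11 (≈0.0909)
After 4 (thin lens f=-37): x=46/11 (≈4.1818) theta=83/407 (≈0.2039)
z_focus = -x_out/theta_out = -(46/11)/(83/407) = -1702/83 ≈ -20.5060
Rounded to 4 decimal places: z = -20.5060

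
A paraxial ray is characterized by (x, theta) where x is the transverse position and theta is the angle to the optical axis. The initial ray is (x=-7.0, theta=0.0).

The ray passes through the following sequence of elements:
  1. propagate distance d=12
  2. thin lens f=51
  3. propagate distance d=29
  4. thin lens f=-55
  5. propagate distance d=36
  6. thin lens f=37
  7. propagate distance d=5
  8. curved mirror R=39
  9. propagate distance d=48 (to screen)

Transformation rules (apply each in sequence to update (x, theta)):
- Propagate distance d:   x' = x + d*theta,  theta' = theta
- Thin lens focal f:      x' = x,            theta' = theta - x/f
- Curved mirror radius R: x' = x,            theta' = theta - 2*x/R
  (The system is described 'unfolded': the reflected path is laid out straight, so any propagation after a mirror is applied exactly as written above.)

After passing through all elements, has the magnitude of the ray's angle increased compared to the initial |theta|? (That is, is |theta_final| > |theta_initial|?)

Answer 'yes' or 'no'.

Initial: x=-7.0000 theta=0.0000
After 1 (propagate distance d=12): x=-7.0000 theta=0.0000
After 2 (thin lens f=51): x=-7.0000 theta=7/51 (≈0.1373)
After 3 (propagate distance d=29): x=-154/51 (≈-3.0196) theta=7/51 (≈0.1373)
After 4 (thin lens f=-55): x=-154/51 (≈-3.0196) theta=7/85 (≈0.0824)
After 5 (propagate distance d=36): x=-14/255 (≈-0.0549) theta=7/85 (≈0.0824)
After 6 (thin lens f=37): x=-14/255 (≈-0.0549) theta=791/9435 (≈0.0838)
After 7 (propagate distance d=5): x=3437/9435 (≈0.3643) theta=791/9435 (≈0.0838)
After 8 (curved mirror R=39): x=3437/9435 (≈0.3643) theta=4795/73593 (≈0.0652)
After 9 (propagate distance d=48 (to screen)): x=25193/7215 (≈3.4918) theta=4795/73593 (≈0.0652)
|theta_initial|=0.0000 |theta_final|=4795/73593 (≈0.0652) -> increased

Answer: yes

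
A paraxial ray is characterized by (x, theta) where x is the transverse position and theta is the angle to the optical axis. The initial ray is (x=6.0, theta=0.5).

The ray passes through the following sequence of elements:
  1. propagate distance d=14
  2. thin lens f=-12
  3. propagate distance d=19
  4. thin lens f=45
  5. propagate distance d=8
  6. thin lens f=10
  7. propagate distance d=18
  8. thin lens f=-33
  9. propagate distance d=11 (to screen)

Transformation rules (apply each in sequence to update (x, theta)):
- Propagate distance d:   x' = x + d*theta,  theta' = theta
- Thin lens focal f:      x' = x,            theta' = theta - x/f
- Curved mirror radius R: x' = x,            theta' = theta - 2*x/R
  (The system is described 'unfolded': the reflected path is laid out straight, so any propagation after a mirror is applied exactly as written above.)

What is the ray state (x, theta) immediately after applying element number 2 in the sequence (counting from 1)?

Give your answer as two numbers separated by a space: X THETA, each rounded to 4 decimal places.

Initial: x=6.0000 theta=0.5000
After 1 (propagate distance d=14): x=13.0000 theta=0.5000
After 2 (thin lens f=-12): x=13.0000 theta=19/12 (≈1.5833)
Rounded to 4 decimal places: x = 13.0000, theta = 1.5833

Answer: 13.0000 1.5833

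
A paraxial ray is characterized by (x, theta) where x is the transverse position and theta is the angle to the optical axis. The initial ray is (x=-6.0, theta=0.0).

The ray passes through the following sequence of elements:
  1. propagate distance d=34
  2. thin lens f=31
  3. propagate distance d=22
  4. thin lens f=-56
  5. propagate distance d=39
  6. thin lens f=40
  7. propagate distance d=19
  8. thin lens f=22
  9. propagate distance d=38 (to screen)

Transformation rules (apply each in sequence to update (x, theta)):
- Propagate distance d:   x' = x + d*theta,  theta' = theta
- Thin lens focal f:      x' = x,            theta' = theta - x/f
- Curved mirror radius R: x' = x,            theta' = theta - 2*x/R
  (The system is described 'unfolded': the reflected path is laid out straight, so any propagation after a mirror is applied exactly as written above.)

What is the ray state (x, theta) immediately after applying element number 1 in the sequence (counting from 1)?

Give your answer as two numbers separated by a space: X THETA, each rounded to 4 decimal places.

Initial: x=-6.0000 theta=0.0000
After 1 (propagate distance d=34): x=-6.0000 theta=0.0000
Rounded to 4 decimal places: x = -6.0000, theta = 0.0000

Answer: -6.0000 0.0000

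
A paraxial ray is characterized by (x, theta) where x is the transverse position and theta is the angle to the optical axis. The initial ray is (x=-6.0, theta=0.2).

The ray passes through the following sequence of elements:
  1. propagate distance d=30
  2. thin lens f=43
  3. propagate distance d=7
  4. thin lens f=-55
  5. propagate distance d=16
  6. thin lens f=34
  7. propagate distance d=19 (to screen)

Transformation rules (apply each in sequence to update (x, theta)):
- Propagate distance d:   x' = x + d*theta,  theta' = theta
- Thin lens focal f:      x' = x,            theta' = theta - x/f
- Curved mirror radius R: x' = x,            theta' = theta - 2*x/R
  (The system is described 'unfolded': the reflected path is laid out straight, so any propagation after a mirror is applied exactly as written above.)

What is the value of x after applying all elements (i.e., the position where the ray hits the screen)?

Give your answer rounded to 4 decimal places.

Initial: x=-6.0000 theta=0.2000
After 1 (propagate distance d=30): x=0.0000 theta=0.2000
After 2 (thin lens f=43): x=0.0000 theta=0.2000
After 3 (propagate distance d=7): x=1.4000 theta=0.2000
After 4 (thin lens f=-55): x=1.4000 theta=62/275 (≈0.2255)
After 5 (propagate distance d=16): x=1377/275 (≈5.0073) theta=62/275 (≈0.2255)
After 6 (thin lens f=34): x=1377/275 (≈5.0073) theta=43/550 (≈0.0782)
After 7 (propagate distance d=19 (to screen)): x=3571/550 (≈6.4927) theta=43/550 (≈0.0782)
Rounded to 4 decimal places: x = 6.4927

Answer: 6.4927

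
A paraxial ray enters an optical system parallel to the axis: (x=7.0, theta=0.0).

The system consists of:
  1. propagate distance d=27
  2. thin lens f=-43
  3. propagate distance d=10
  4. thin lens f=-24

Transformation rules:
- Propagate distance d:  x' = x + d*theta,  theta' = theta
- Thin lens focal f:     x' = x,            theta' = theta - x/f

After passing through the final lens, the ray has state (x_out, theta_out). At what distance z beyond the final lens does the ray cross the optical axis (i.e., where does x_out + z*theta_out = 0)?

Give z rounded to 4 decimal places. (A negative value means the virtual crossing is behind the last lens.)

Answer: -16.5195

Derivation:
Initial: x=7.0000 theta=0.0000
After 1 (propagate distance d=27): x=7.0000 theta=0.0000
After 2 (thin lens f=-43): x=7.0000 theta=7/43 (≈0.1628)
After 3 (propagate distance d=10): x=371/43 (≈8.6279) theta=7/43 (≈0.1628)
After 4 (thin lens f=-24): x=371/43 (≈8.6279) theta=539/1032 (≈0.5223)
z_focus = -x_out/theta_out = -(371/43)/(539/1032) = -1272/77 ≈ -16.5195
Rounded to 4 decimal places: z = -16.5195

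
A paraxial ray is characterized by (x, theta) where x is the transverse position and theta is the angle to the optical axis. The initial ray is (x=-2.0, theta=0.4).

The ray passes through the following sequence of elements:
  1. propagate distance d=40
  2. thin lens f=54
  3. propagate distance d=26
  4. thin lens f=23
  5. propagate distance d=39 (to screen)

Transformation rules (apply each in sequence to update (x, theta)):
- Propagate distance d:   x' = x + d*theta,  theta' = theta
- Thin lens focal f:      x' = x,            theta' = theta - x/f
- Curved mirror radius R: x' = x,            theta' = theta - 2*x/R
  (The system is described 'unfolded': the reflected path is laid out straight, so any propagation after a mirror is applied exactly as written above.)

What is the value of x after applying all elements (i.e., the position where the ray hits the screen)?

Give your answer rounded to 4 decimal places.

Answer: -6.7958

Derivation:
Initial: x=-2.0000 theta=0.4000
After 1 (propagate distance d=40): x=14.0000 theta=0.4000
After 2 (thin lens f=54): x=14.0000 theta=19/135 (≈0.1407)
After 3 (propagate distance d=26): x=2384/135 (≈17.6593) theta=19/135 (≈0.1407)
After 4 (thin lens f=23): x=2384/135 (≈17.6593) theta=-649/1035 (≈-0.6271)
After 5 (propagate distance d=39 (to screen)): x=-21101/3105 (≈-6.7958) theta=-649/1035 (≈-0.6271)
Rounded to 4 decimal places: x = -6.7958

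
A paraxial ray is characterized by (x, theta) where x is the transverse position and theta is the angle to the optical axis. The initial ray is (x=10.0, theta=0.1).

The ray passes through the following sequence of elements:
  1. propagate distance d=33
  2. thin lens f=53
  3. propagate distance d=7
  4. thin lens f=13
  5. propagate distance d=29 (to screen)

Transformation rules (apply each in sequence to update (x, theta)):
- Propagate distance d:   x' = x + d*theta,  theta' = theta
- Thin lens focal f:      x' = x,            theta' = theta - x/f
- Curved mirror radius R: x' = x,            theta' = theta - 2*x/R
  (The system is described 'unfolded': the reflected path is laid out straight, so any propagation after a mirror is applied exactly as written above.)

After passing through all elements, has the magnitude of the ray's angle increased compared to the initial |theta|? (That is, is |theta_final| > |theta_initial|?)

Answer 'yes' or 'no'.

Answer: yes

Derivation:
Initial: x=10.0000 theta=0.1000
After 1 (propagate distance d=33): x=13.3000 theta=0.1000
After 2 (thin lens f=53): x=13.3000 theta=-8/53 (≈-0.1509)
After 3 (propagate distance d=7): x=6489/530 (≈12.2434) theta=-8/53 (≈-0.1509)
After 4 (thin lens f=13): x=6489/530 (≈12.2434) theta=-7529/6890 (≈-1.0927)
After 5 (propagate distance d=29 (to screen)): x=-1264/65 (≈-19.4462) theta=-7529/6890 (≈-1.0927)
|theta_initial|=0.1000 |theta_final|=7529/6890 (≈1.0927) -> increased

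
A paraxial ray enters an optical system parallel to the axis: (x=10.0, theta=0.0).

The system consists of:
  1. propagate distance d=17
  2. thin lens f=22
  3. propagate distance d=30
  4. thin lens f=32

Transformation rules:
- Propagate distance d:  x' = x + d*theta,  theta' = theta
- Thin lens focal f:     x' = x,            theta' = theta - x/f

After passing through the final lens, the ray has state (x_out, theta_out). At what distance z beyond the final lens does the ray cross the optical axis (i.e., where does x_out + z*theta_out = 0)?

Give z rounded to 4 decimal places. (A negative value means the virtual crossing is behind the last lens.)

Answer: -10.6667

Derivation:
Initial: x=10.0000 theta=0.0000
After 1 (propagate distance d=17): x=10.0000 theta=0.0000
After 2 (thin lens f=22): x=10.0000 theta=-5/11 (≈-0.4545)
After 3 (propagate distance d=30): x=-40/11 (≈-3.6364) theta=-5/11 (≈-0.4545)
After 4 (thin lens f=32): x=-40/11 (≈-3.6364) theta=-15/44 (≈-0.3409)
z_focus = -x_out/theta_out = -(-40/11)/(-15/44) = -32/3 ≈ -10.6667
Rounded to 4 decimal places: z = -10.6667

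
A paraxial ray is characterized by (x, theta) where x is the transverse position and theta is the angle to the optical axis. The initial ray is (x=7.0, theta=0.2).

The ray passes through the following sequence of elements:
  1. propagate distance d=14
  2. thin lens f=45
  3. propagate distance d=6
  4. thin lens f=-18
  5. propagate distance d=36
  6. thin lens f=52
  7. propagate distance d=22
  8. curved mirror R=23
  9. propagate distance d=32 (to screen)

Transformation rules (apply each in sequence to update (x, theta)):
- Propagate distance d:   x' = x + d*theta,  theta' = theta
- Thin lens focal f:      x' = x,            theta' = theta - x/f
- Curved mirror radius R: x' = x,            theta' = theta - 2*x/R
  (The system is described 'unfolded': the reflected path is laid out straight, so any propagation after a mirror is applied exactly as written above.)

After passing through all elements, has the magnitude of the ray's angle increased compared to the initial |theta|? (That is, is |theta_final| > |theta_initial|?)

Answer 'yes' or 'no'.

Initial: x=7.0000 theta=0.2000
After 1 (propagate distance d=14): x=9.8000 theta=0.2000
After 2 (thin lens f=45): x=9.8000 theta=-4/225 (≈-0.0178)
After 3 (propagate distance d=6): x=727/75 (≈9.6933) theta=-4/225 (≈-0.0178)
After 4 (thin lens f=-18): x=727/75 (≈9.6933) theta=703/1350 (≈0.5207)
After 5 (propagate distance d=36): x=28.4400 theta=703/1350 (≈0.5207)
After 6 (thin lens f=52): x=28.4400 theta=-919/35100 (≈-0.0262)
After 7 (propagate distance d=22): x=489013/17550 (≈27.8640) theta=-919/35100 (≈-0.0262)
After 8 (curved mirror R=23): x=489013/17550 (≈27.8640) theta=-659063/269100 (≈-2.4491)
After 9 (propagate distance d=32 (to screen)): x=-815509/16146 (≈-50.5084) theta=-659063/269100 (≈-2.4491)
|theta_initial|=0.2000 |theta_final|=659063/269100 (≈2.4491) -> increased

Answer: yes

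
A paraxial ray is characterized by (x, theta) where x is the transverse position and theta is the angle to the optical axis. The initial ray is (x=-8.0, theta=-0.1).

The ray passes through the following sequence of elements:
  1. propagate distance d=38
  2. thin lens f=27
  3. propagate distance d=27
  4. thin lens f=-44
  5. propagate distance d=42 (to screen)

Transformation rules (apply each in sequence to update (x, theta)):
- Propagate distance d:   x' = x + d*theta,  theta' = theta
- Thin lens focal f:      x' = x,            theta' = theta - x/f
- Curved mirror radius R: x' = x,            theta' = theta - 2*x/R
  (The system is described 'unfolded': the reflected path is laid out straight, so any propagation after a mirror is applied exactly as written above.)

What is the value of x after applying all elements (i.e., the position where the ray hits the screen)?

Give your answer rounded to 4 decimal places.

Answer: 8.8783

Derivation:
Initial: x=-8.0000 theta=-0.1000
After 1 (propagate distance d=38): x=-11.8000 theta=-0.1000
After 2 (thin lens f=27): x=-11.8000 theta=91/270 (≈0.3370)
After 3 (propagate distance d=27): x=-2.7000 theta=91/270 (≈0.3370)
After 4 (thin lens f=-44): x=-2.7000 theta=655/2376 (≈0.2757)
After 5 (propagate distance d=42 (to screen)): x=17579/1980 (≈8.8783) theta=655/2376 (≈0.2757)
Rounded to 4 decimal places: x = 8.8783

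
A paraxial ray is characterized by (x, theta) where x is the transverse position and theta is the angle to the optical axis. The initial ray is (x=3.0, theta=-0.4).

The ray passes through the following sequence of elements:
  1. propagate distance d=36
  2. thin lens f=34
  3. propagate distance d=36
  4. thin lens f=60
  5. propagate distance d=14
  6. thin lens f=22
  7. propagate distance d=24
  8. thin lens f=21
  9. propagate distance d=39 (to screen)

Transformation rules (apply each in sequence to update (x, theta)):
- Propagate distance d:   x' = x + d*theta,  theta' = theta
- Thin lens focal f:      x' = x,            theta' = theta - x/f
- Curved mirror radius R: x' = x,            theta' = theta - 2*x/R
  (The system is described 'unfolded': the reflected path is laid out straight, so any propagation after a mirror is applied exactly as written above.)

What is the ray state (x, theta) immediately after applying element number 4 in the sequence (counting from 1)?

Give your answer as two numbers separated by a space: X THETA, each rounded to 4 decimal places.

Initial: x=3.0000 theta=-0.4000
After 1 (propagate distance d=36): x=-11.4000 theta=-0.4000
After 2 (thin lens f=34): x=-11.4000 theta=-11/170 (≈-0.0647)
After 3 (propagate distance d=36): x=-1167/85 (≈-13.7294) theta=-11/170 (≈-0.0647)
After 4 (thin lens f=60): x=-1167/85 (≈-13.7294) theta=279/1700 (≈0.1641)
Rounded to 4 decimal places: x = -13.7294, theta = 0.1641

Answer: -13.7294 0.1641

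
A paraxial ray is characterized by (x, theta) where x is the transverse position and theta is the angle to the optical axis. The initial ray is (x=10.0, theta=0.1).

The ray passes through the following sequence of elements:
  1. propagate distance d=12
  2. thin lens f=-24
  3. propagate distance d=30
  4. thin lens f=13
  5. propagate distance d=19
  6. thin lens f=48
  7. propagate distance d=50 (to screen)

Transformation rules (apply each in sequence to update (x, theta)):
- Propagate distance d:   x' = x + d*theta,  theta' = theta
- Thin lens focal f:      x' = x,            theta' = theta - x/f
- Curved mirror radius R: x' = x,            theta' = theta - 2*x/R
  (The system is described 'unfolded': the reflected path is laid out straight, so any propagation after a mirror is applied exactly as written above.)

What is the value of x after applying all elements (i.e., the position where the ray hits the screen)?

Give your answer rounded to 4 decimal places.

Answer: -80.0345

Derivation:
Initial: x=10.0000 theta=0.1000
After 1 (propagate distance d=12): x=11.2000 theta=0.1000
After 2 (thin lens f=-24): x=11.2000 theta=17/30 (≈0.5667)
After 3 (propagate distance d=30): x=28.2000 theta=17/30 (≈0.5667)
After 4 (thin lens f=13): x=28.2000 theta=-125/78 (≈-1.6026)
After 5 (propagate distance d=19): x=-877/390 (≈-2.2487) theta=-125/78 (≈-1.6026)
After 6 (thin lens f=48): x=-877/390 (≈-2.2487) theta=-29123/18720 (≈-1.5557)
After 7 (propagate distance d=50 (to screen)): x=-749123/9360 (≈-80.0345) theta=-29123/18720 (≈-1.5557)
Rounded to 4 decimal places: x = -80.0345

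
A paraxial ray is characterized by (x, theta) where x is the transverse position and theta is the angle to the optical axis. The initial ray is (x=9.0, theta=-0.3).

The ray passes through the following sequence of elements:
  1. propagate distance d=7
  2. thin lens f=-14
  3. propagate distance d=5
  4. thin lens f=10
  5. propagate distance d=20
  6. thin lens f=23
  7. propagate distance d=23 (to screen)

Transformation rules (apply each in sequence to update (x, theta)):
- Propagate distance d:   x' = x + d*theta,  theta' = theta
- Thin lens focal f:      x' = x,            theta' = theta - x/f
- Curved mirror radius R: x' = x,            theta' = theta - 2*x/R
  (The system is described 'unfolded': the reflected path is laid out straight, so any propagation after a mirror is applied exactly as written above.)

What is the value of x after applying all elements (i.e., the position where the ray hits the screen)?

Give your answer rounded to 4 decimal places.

Answer: -13.6521

Derivation:
Initial: x=9.0000 theta=-0.3000
After 1 (propagate distance d=7): x=6.9000 theta=-0.3000
After 2 (thin lens f=-14): x=6.9000 theta=27/140 (≈0.1929)
After 3 (propagate distance d=5): x=1101/140 (≈7.8643) theta=27/140 (≈0.1929)
After 4 (thin lens f=10): x=1101/140 (≈7.8643) theta=-831/1400 (≈-0.5936)
After 5 (propagate distance d=20): x=-561/140 (≈-4.0071) theta=-831/1400 (≈-0.5936)
After 6 (thin lens f=23): x=-561/140 (≈-4.0071) theta=-1929/4600 (≈-0.4193)
After 7 (propagate distance d=23 (to screen)): x=-19113/1400 (≈-13.6521) theta=-1929/4600 (≈-0.4193)
Rounded to 4 decimal places: x = -13.6521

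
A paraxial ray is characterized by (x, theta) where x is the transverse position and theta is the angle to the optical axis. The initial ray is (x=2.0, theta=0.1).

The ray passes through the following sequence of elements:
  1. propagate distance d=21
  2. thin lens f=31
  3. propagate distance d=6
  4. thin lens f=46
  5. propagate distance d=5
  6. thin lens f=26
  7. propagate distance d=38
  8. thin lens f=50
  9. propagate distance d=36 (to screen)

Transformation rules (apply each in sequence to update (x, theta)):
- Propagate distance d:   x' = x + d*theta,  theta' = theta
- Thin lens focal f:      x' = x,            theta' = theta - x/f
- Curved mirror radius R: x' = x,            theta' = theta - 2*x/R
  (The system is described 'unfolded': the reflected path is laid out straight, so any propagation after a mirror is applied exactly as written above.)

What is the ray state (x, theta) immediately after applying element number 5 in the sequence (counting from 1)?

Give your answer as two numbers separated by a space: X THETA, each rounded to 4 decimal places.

Answer: 3.3205 -0.1172

Derivation:
Initial: x=2.0000 theta=0.1000
After 1 (propagate distance d=21): x=4.1000 theta=0.1000
After 2 (thin lens f=31): x=4.1000 theta=-1/31 (≈-0.0323)
After 3 (propagate distance d=6): x=1211/310 (≈3.9065) theta=-1/31 (≈-0.0323)
After 4 (thin lens f=46): x=1211/310 (≈3.9065) theta=-1671/14260 (≈-0.1172)
After 5 (propagate distance d=5): x=47351/14260 (≈3.3205) theta=-1671/14260 (≈-0.1172)
Rounded to 4 decimal places: x = 3.3205, theta = -0.1172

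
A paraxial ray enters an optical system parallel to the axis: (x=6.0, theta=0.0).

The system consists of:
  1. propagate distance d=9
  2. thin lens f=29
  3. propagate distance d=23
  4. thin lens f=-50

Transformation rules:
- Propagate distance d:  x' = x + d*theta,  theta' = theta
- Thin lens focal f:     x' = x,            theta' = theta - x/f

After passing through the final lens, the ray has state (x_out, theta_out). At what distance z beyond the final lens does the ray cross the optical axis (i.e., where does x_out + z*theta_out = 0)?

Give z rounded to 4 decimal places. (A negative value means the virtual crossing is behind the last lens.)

Answer: 6.8182

Derivation:
Initial: x=6.0000 theta=0.0000
After 1 (propagate distance d=9): x=6.0000 theta=0.0000
After 2 (thin lens f=29): x=6.0000 theta=-6/29 (≈-0.2069)
After 3 (propagate distance d=23): x=36/29 (≈1.2414) theta=-6/29 (≈-0.2069)
After 4 (thin lens f=-50): x=36/29 (≈1.2414) theta=-132/725 (≈-0.1821)
z_focus = -x_out/theta_out = -(36/29)/(-132/725) = 75/11 ≈ 6.8182
Rounded to 4 decimal places: z = 6.8182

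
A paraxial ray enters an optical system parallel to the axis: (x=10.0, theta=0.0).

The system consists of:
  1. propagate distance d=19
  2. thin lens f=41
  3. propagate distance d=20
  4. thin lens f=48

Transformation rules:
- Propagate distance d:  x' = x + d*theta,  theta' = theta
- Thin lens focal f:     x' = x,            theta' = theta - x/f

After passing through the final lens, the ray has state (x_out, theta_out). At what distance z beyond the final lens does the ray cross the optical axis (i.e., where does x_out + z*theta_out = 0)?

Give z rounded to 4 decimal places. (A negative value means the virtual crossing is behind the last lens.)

Initial: x=10.0000 theta=0.0000
After 1 (propagate distance d=19): x=10.0000 theta=0.0000
After 2 (thin lens f=41): x=10.0000 theta=-10/41 (≈-0.2439)
After 3 (propagate distance d=20): x=210/41 (≈5.1220) theta=-10/41 (≈-0.2439)
After 4 (thin lens f=48): x=210/41 (≈5.1220) theta=-115/328 (≈-0.3506)
z_focus = -x_out/theta_out = -(210/41)/(-115/328) = 336/23 ≈ 14.6087
Rounded to 4 decimal places: z = 14.6087

Answer: 14.6087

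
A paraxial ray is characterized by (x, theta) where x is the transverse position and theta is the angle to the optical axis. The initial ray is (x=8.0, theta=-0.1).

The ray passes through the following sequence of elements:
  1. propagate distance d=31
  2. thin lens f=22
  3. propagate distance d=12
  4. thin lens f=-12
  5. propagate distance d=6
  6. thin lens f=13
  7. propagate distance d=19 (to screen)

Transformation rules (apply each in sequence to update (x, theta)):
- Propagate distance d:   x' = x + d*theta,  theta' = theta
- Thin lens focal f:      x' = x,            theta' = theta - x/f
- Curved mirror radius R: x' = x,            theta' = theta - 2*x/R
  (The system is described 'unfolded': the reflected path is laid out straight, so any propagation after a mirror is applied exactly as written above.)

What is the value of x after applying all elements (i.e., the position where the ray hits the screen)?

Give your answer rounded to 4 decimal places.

Answer: -4.3228

Derivation:
Initial: x=8.0000 theta=-0.1000
After 1 (propagate distance d=31): x=4.9000 theta=-0.1000
After 2 (thin lens f=22): x=4.9000 theta=-71/220 (≈-0.3227)
After 3 (propagate distance d=12): x=113/110 (≈1.0273) theta=-71/220 (≈-0.3227)
After 4 (thin lens f=-12): x=113/110 (≈1.0273) theta=-313/1320 (≈-0.2371)
After 5 (propagate distance d=6): x=-87/220 (≈-0.3955) theta=-313/1320 (≈-0.2371)
After 6 (thin lens f=13): x=-87/220 (≈-0.3955) theta=-3547/17160 (≈-0.2067)
After 7 (propagate distance d=19 (to screen)): x=-74179/17160 (≈-4.3228) theta=-3547/17160 (≈-0.2067)
Rounded to 4 decimal places: x = -4.3228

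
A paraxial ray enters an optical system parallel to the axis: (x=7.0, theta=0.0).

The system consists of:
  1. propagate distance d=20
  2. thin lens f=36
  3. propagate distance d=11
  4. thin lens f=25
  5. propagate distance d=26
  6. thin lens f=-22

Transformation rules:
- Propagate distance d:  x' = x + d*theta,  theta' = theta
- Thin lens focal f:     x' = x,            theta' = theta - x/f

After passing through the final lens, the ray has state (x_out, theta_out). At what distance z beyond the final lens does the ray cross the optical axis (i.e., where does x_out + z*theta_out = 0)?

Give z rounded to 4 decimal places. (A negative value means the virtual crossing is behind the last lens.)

Initial: x=7.0000 theta=0.0000
After 1 (propagate distance d=20): x=7.0000 theta=0.0000
After 2 (thin lens f=36): x=7.0000 theta=-7/36 (≈-0.1944)
After 3 (propagate distance d=11): x=175/36 (≈4.8611) theta=-7/36 (≈-0.1944)
After 4 (thin lens f=25): x=175/36 (≈4.8611) theta=-7/18 (≈-0.3889)
After 5 (propagate distance d=26): x=-5.2500 theta=-7/18 (≈-0.3889)
After 6 (thin lens f=-22): x=-5.2500 theta=-497/792 (≈-0.6275)
z_focus = -x_out/theta_out = -(-5.2500)/(-497/792) = -594/71 ≈ -8.3662
Rounded to 4 decimal places: z = -8.3662

Answer: -8.3662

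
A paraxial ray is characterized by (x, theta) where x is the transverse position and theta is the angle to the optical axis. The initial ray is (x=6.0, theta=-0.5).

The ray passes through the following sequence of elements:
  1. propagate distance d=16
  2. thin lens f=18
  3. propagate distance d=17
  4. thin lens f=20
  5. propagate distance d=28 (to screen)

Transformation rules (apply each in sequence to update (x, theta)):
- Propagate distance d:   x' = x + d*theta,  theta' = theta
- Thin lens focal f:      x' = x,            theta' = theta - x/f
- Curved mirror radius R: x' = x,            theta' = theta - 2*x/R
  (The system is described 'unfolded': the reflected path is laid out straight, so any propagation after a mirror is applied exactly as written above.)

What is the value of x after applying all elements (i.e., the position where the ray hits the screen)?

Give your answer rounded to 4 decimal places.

Initial: x=6.0000 theta=-0.5000
After 1 (propagate distance d=16): x=-2.0000 theta=-0.5000
After 2 (thin lens f=18): x=-2.0000 theta=-7/18 (≈-0.3889)
After 3 (propagate distance d=17): x=-155/18 (≈-8.6111) theta=-7/18 (≈-0.3889)
After 4 (thin lens f=20): x=-155/18 (≈-8.6111) theta=1/24 (≈0.0417)
After 5 (propagate distance d=28 (to screen)): x=-67/9 (≈-7.4444) theta=1/24 (≈0.0417)
Rounded to 4 decimal places: x = -7.4444

Answer: -7.4444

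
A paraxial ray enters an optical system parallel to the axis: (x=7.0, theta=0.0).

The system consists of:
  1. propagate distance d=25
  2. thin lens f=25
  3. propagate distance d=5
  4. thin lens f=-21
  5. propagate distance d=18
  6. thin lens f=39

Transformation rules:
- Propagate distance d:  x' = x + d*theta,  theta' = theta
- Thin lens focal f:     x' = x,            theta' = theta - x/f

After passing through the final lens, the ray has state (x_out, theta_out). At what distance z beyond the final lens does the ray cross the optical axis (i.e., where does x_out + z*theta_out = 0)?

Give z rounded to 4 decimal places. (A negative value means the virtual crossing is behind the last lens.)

Answer: 35.5510

Derivation:
Initial: x=7.0000 theta=0.0000
After 1 (propagate distance d=25): x=7.0000 theta=0.0000
After 2 (thin lens f=25): x=7.0000 theta=-0.2800
After 3 (propagate distance d=5): x=5.6000 theta=-0.2800
After 4 (thin lens f=-21): x=5.6000 theta=-1/75 (≈-0.0133)
After 5 (propagate distance d=18): x=5.3600 theta=-1/75 (≈-0.0133)
After 6 (thin lens f=39): x=5.3600 theta=-49/325 (≈-0.1508)
z_focus = -x_out/theta_out = -(5.3600)/(-49/325) = 1742/49 ≈ 35.5510
Rounded to 4 decimal places: z = 35.5510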